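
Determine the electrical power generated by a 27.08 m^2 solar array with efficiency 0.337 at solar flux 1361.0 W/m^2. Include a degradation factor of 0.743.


P = area * eta * S * degradation
P = 27.08 * 0.337 * 1361.0 * 0.743
P = 9228.3806 W

9228.3806 W


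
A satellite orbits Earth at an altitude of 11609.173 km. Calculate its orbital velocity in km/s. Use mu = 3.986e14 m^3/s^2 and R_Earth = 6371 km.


r = R_E + alt = 6371.0 + 11609.173 = 17980.1730 km = 1.7980173e+07 m
v = sqrt(mu/r) = sqrt(3.986e14 / 1.7980173e+07) = 4708.3823 m/s = 4.7084 km/s

4.7084 km/s


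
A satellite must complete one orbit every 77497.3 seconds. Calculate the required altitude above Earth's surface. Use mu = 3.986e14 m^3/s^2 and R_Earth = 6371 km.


T = 77497.3 s
r = (mu*T^2/(4*pi^2))^(1/3) = (3.986e14 * 77497.3^2 / (4*pi^2))^(1/3)
r = 3.9287124e+07 m = 39287.1237 km
alt = r - R_E = 39287.1237 - 6371 = 32916.1237 km

32916.1237 km


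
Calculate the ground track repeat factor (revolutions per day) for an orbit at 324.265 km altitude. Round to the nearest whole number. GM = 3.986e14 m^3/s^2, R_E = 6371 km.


r = 6.695265e+06 m
T = 2*pi*sqrt(r^3/mu) = 5452.0883 s = 90.8681 min
revs/day = 1440 / 90.8681 = 15.8471
Rounded: 16 revolutions per day

16 revolutions per day


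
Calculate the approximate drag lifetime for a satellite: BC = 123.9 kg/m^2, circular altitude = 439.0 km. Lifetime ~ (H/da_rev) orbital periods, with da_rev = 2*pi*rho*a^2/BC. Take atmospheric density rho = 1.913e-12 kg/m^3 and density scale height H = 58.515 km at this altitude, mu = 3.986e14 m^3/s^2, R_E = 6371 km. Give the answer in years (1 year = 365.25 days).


a = R_E + alt = 6810.0000 km = 6.81e+06 m
da_rev = 2*pi*rho*a^2/BC = 2*pi*1.913e-12*(6.81e+06)^2/123.9 = 4.499018 m per revolution
N = H/da_rev = 58515.0000 m / 4.499018 m = 13006.1708 revolutions
P = 2*pi*sqrt(a^3/mu) = 5592.8335 s
lifetime = N*P = 13006.1708 * 5592.8335 = 7.2741348e+07 s = 841.9137 days
years = 841.9137 / 365.25 = 2.3050 years

2.3050 years


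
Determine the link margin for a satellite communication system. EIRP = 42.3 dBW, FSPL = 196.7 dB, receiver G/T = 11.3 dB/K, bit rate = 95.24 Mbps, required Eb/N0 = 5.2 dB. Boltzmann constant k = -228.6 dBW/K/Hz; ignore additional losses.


C/N0 = EIRP - FSPL + G/T - k = 42.3 - 196.7 + 11.3 - (-228.6)
C/N0 = 85.5000 dB-Hz
R_b = 95.24 Mbps = 9.524e+07 bps -> 10*log10(R_b) = 79.7882 dB-Hz
Eb/N0 = C/N0 - 10*log10(R_b) = 85.5000 - 79.7882 = 5.7118 dB
Margin = Eb/N0 - Eb/N0_req = 5.7118 - 5.2 = 0.5118061 dB (link closes)

0.5118 dB


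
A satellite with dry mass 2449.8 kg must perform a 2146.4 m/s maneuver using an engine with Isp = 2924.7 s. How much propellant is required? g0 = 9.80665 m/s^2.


ve = Isp * g0 = 2924.7 * 9.80665 = 28681.509255 m/s
mass ratio = exp(dv/ve) = exp(2146.4/28681.509255) = 1.07770704
m_prop = m_dry * (mr - 1) = 2449.8 * (1.07770704 - 1)
m_prop = 190.3667 kg

190.3667 kg


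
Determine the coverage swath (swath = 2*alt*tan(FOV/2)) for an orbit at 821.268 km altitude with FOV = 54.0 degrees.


FOV = 54.0 deg = 0.9424778 rad
swath = 2 * alt * tan(FOV/2) = 2 * 821.268 * tan(0.4712389)
swath = 2 * 821.268 * 0.5095254
swath = 836.9139 km

836.9139 km


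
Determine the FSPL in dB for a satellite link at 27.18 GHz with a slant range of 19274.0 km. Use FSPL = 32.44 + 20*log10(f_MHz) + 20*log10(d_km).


f = 27.18 GHz = 27180.0000 MHz
d = 19274.0 km
FSPL = 32.44 + 20*log10(27180.0000) + 20*log10(19274.0)
FSPL = 32.44 + 88.6850 + 85.6994
FSPL = 206.8244 dB

206.8244 dB


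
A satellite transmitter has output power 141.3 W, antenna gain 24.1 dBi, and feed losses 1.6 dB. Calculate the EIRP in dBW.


Pt = 141.3 W = 21.5014 dBW
EIRP = Pt_dBW + Gt - losses = 21.5014 + 24.1 - 1.6 = 44.0014 dBW

44.0014 dBW


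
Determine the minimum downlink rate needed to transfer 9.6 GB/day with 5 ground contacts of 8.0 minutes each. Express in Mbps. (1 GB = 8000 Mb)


total contact time = 5 * 8.0 * 60 = 2400.0000 s
data = 9.6 GB = 76800.0000 Mb
rate = 76800.0000 / 2400.0000 = 32.0000 Mbps

32.0000 Mbps


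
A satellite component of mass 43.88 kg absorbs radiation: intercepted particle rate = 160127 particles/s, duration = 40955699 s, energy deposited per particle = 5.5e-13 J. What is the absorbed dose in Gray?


Total energy deposited = rate * time * E_per
  = 160127 * 40955699 * 5.5e-13 = 3.6070 J
Dose = E_total / mass = 3.6070 / 43.88
Dose = 0.0822006 Gy

0.0822 Gy


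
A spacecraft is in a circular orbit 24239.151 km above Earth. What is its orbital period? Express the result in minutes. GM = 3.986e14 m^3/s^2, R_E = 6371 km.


r = 30610.1510 km = 3.0610151e+07 m
T = 2*pi*sqrt(r^3/mu) = 2*pi*sqrt(2.868114e+22 / 3.986e14)
T = 53297.8180 s = 888.2970 min

888.2970 minutes


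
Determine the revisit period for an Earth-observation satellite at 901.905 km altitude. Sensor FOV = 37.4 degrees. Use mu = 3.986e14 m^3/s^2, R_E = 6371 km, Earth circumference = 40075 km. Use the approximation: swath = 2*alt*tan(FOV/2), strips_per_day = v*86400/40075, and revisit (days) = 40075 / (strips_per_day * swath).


swath = 2*901.905*tan(0.3263766) = 610.5560 km
v = sqrt(mu/r) = 7403.1183 m/s = 7.4031 km/s
strips/day = v*86400/40075 = 7.4031*86400/40075 = 15.9608
coverage/day = strips * swath = 15.9608 * 610.5560 = 9744.9677 km
revisit = 40075 / 9744.9677 = 4.1124 days

4.1124 days


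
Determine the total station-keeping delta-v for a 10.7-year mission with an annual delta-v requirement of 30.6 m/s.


dV = rate * years = 30.6 * 10.7
dV = 327.4200 m/s

327.4200 m/s


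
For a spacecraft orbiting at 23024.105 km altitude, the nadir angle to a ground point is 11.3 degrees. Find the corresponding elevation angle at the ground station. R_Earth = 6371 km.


r = R_E + alt = 29395.1050 km
Law of sines in the satellite / Earth-center / ground-point triangle:
  sin(nadir)/R_E = sin(90 + el)/r  =>  cos(el) = (r/R_E)*sin(nadir)
cos(el) = (29395.1050 / 6371.0000) * sin(11.3 deg) = 0.9040743
el = arccos(0.9040743) = 25.3011 deg
(Earth-central angle = 90 - nadir - el = 53.3989 deg)

25.3011 degrees


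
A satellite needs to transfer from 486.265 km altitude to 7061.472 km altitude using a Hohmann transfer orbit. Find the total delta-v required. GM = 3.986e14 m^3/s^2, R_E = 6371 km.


r1 = 6857.2650 km = 6.857265e+06 m
r2 = 13432.4720 km = 1.3432472e+07 m
dv1 = sqrt(mu/r1)*(sqrt(2*r2/(r1+r2)) - 1) = 1148.8155 m/s
dv2 = sqrt(mu/r2)*(1 - sqrt(2*r1/(r1+r2))) = 968.8109 m/s
total dv = |dv1| + |dv2| = 1148.8155 + 968.8109 = 2117.6264 m/s = 2.1176 km/s

2.1176 km/s


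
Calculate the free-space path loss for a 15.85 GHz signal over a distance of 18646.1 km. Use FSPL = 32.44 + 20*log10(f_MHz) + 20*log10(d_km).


f = 15.85 GHz = 15850.0000 MHz
d = 18646.1 km
FSPL = 32.44 + 20*log10(15850.0000) + 20*log10(18646.1)
FSPL = 32.44 + 84.0006 + 85.4118
FSPL = 201.8523 dB

201.8523 dB


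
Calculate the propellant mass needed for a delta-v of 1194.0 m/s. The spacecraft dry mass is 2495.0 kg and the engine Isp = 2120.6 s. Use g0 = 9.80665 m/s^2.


ve = Isp * g0 = 2120.6 * 9.80665 = 20795.981990 m/s
mass ratio = exp(dv/ve) = exp(1194.0/20795.981990) = 1.05909518
m_prop = m_dry * (mr - 1) = 2495.0 * (1.05909518 - 1)
m_prop = 147.4425 kg

147.4425 kg


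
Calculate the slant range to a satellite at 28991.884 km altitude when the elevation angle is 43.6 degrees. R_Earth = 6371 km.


h = 28991.884 km, el = 43.6 deg
d = -R_E*sin(el) + sqrt((R_E*sin(el))^2 + 2*R_E*h + h^2)
d = -6371.0000*sin(0.7609636) + sqrt((6371.0000*0.6896195)^2 + 2*6371.0000*28991.884 + 28991.884^2)
d = 30667.0578 km

30667.0578 km


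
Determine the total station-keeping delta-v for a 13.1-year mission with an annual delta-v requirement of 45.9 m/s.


dV = rate * years = 45.9 * 13.1
dV = 601.2900 m/s

601.2900 m/s


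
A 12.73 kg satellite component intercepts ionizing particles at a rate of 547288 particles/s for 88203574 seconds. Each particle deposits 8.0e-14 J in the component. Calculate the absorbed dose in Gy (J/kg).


Total energy deposited = rate * time * E_per
  = 547288 * 88203574 * 8.0e-14 = 3.8618 J
Dose = E_total / mass = 3.8618 / 12.73
Dose = 0.3033638 Gy

0.3034 Gy


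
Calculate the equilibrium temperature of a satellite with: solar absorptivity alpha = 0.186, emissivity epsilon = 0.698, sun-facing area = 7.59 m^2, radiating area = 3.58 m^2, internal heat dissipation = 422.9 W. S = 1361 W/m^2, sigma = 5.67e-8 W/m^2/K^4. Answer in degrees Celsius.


Numerator = alpha*S*A_sun + Q_int = 0.186*1361*7.59 + 422.9 = 2344.2781 W
Denominator = eps*sigma*A_rad = 0.698*5.67e-8*3.58 = 1.4168423e-07 W/K^4
T^4 = 1.6545795e+10 K^4
T = 358.6509 K = 85.5009 C

85.5009 degrees Celsius


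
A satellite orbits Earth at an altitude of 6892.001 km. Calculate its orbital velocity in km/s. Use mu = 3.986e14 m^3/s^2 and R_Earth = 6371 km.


r = R_E + alt = 6371.0 + 6892.001 = 13263.0010 km = 1.3263001e+07 m
v = sqrt(mu/r) = sqrt(3.986e14 / 1.3263001e+07) = 5482.1100 m/s = 5.4821 km/s

5.4821 km/s


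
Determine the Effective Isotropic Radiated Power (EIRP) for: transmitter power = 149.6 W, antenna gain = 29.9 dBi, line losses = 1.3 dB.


Pt = 149.6 W = 21.7493 dBW
EIRP = Pt_dBW + Gt - losses = 21.7493 + 29.9 - 1.3 = 50.3493 dBW

50.3493 dBW


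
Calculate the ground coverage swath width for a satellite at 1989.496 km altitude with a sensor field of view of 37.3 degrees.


FOV = 37.3 deg = 0.6510078 rad
swath = 2 * alt * tan(FOV/2) = 2 * 1989.496 * tan(0.3255039)
swath = 2 * 1989.496 * 0.337509
swath = 1342.9455 km

1342.9455 km


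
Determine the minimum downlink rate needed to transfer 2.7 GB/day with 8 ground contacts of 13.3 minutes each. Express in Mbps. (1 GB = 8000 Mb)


total contact time = 8 * 13.3 * 60 = 6384.0000 s
data = 2.7 GB = 21600.0000 Mb
rate = 21600.0000 / 6384.0000 = 3.3835 Mbps

3.3835 Mbps


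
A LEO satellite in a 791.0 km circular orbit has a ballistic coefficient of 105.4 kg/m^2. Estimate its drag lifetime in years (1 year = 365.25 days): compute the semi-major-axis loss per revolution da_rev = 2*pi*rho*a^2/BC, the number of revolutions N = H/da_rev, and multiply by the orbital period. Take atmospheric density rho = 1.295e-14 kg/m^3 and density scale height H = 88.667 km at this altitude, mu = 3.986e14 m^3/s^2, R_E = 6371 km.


a = R_E + alt = 7162.0000 km = 7.162e+06 m
da_rev = 2*pi*rho*a^2/BC = 2*pi*1.295e-14*(7.162e+06)^2/105.4 = 0.0395984019 m per revolution
N = H/da_rev = 88667.0000 m / 0.0395984019 m = 2.239156e+06 revolutions
P = 2*pi*sqrt(a^3/mu) = 6032.0189 s
lifetime = N*P = 2.239156e+06 * 6032.0189 = 1.3506632e+10 s = 156326.7536 days
years = 156326.7536 / 365.25 = 427.9993 years

427.9993 years


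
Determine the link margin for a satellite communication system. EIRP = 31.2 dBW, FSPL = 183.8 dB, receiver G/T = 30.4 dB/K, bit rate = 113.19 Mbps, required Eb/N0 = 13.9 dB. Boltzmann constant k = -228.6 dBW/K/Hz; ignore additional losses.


C/N0 = EIRP - FSPL + G/T - k = 31.2 - 183.8 + 30.4 - (-228.6)
C/N0 = 106.4000 dB-Hz
R_b = 113.19 Mbps = 1.1319e+08 bps -> 10*log10(R_b) = 80.5381 dB-Hz
Eb/N0 = C/N0 - 10*log10(R_b) = 106.4000 - 80.5381 = 25.8619 dB
Margin = Eb/N0 - Eb/N0_req = 25.8619 - 13.9 = 11.9619 dB (link closes)

11.9619 dB


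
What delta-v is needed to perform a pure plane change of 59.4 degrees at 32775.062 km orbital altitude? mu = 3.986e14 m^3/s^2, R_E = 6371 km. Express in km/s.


r = 39146.0620 km = 3.9146062e+07 m
V = sqrt(mu/r) = 3190.9839 m/s
di = 59.4 deg = 1.0367 rad
dV = 2*V*sin(di/2) = 2*3190.9839*sin(0.5183628)
dV = 3162.0012 m/s = 3.1620 km/s

3.1620 km/s


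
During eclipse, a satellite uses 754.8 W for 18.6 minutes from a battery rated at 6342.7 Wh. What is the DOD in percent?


E_used = P * t / 60 = 754.8 * 18.6 / 60 = 233.9880 Wh
DOD = E_used / E_total * 100 = 233.9880 / 6342.7 * 100
DOD = 3.6891 %

3.6891 %


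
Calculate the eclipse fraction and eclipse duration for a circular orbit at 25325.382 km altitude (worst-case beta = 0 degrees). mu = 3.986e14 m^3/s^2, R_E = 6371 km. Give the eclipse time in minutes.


r = 31696.3820 km
T = 935.9971 min
Eclipse fraction = arcsin(R_E/r)/pi = arcsin(6371.0000/31696.3820)/pi
= arcsin(0.2010009)/pi = 0.0644194
Eclipse duration = 0.0644194 * 935.9971 = 60.2964 min

60.2964 minutes


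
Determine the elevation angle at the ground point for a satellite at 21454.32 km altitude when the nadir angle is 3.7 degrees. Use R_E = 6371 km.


r = R_E + alt = 27825.3200 km
Law of sines in the satellite / Earth-center / ground-point triangle:
  sin(nadir)/R_E = sin(90 + el)/r  =>  cos(el) = (r/R_E)*sin(nadir)
cos(el) = (27825.3200 / 6371.0000) * sin(3.7 deg) = 0.2818446
el = arccos(0.2818446) = 73.6297 deg
(Earth-central angle = 90 - nadir - el = 12.6703 deg)

73.6297 degrees


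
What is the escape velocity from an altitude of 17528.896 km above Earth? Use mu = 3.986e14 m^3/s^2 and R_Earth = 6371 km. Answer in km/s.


r = 6371.0 + 17528.896 = 23899.8960 km = 2.3899896e+07 m
v_esc = sqrt(2*mu/r) = sqrt(2*3.986e14 / 2.3899896e+07)
v_esc = 5775.4475 m/s = 5.7754 km/s

5.7754 km/s


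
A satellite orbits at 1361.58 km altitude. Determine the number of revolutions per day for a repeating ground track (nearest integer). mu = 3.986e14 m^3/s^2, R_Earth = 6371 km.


r = 7.73258e+06 m
T = 2*pi*sqrt(r^3/mu) = 6767.0261 s = 112.7838 min
revs/day = 1440 / 112.7838 = 12.7678
Rounded: 13 revolutions per day

13 revolutions per day


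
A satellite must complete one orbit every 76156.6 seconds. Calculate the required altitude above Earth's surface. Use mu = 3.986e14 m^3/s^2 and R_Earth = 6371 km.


T = 76156.6 s
r = (mu*T^2/(4*pi^2))^(1/3) = (3.986e14 * 76156.6^2 / (4*pi^2))^(1/3)
r = 3.8832697e+07 m = 38832.6967 km
alt = r - R_E = 38832.6967 - 6371 = 32461.6967 km

32461.6967 km


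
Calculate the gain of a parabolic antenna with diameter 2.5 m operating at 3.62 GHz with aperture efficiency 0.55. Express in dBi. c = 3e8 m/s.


lambda = c/f = 3e8 / 3.62e+09 = 0.08287293 m
G = eta*(pi*D/lambda)^2 = 0.55*(pi*2.5/0.08287293)^2
G = 4939.8878 (linear)
G = 10*log10(4939.8878) = 36.9372 dBi

36.9372 dBi


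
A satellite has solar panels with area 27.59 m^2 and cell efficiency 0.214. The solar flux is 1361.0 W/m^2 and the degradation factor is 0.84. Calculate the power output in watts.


P = area * eta * S * degradation
P = 27.59 * 0.214 * 1361.0 * 0.84
P = 6749.9862 W

6749.9862 W


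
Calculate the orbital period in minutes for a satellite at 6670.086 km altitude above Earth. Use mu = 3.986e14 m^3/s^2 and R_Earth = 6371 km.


r = 13041.0860 km = 1.3041086e+07 m
T = 2*pi*sqrt(r^3/mu) = 2*pi*sqrt(2.2178965e+21 / 3.986e14)
T = 14821.1485 s = 247.0191 min

247.0191 minutes


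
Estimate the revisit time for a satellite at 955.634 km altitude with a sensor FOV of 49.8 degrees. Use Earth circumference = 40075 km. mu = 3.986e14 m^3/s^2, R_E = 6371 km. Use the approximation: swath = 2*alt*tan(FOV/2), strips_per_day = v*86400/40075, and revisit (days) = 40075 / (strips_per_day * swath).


swath = 2*955.634*tan(0.434587) = 887.1811 km
v = sqrt(mu/r) = 7375.9234 m/s = 7.3759 km/s
strips/day = v*86400/40075 = 7.3759*86400/40075 = 15.9022
coverage/day = strips * swath = 15.9022 * 887.1811 = 14108.1112 km
revisit = 40075 / 14108.1112 = 2.8406 days

2.8406 days


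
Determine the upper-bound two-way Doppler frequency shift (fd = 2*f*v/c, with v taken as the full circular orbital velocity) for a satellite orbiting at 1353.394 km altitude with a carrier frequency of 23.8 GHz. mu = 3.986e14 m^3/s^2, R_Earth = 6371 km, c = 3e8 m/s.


r = 7.724394e+06 m
v = sqrt(mu/r) = 7183.5057 m/s (worst-case radial velocity)
f = 23.8 GHz = 2.38e+10 Hz
fd = 2*f*v/c = 2*2.38e+10*7183.5057/3.0e+08
fd = 1.1397829e+06 Hz

1.1398e+06 Hz


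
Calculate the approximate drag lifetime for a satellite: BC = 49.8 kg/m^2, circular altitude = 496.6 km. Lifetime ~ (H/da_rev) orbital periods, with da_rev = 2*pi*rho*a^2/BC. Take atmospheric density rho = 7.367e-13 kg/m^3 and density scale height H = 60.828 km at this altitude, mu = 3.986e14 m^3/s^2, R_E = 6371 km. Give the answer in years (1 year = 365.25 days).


a = R_E + alt = 6867.6000 km = 6.8676e+06 m
da_rev = 2*pi*rho*a^2/BC = 2*pi*7.367e-13*(6.8676e+06)^2/49.8 = 4.383805 m per revolution
N = H/da_rev = 60828.0000 m / 4.383805 m = 13875.6187 revolutions
P = 2*pi*sqrt(a^3/mu) = 5663.9408 s
lifetime = N*P = 13875.6187 * 5663.9408 = 7.8590684e+07 s = 909.6144 days
years = 909.6144 / 365.25 = 2.4904 years

2.4904 years


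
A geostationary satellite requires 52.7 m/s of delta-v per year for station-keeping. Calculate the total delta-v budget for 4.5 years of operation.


dV = rate * years = 52.7 * 4.5
dV = 237.1500 m/s

237.1500 m/s


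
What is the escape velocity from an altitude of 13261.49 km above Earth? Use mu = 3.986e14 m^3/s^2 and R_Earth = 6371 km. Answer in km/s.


r = 6371.0 + 13261.49 = 19632.4900 km = 1.963249e+07 m
v_esc = sqrt(2*mu/r) = sqrt(2*3.986e14 / 1.963249e+07)
v_esc = 6372.2962 m/s = 6.3723 km/s

6.3723 km/s


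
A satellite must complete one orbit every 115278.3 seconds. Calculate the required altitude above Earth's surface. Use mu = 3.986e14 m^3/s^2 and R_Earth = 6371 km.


T = 115278.3 s
r = (mu*T^2/(4*pi^2))^(1/3) = (3.986e14 * 115278.3^2 / (4*pi^2))^(1/3)
r = 5.1194609e+07 m = 51194.6087 km
alt = r - R_E = 51194.6087 - 6371 = 44823.6087 km

44823.6087 km


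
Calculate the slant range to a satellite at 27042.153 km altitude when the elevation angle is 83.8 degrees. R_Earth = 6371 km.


h = 27042.153 km, el = 83.8 deg
d = -R_E*sin(el) + sqrt((R_E*sin(el))^2 + 2*R_E*h + h^2)
d = -6371.0000*sin(1.4626) + sqrt((6371.0000*0.994151)^2 + 2*6371.0000*27042.153 + 27042.153^2)
d = 27072.3319 km

27072.3319 km


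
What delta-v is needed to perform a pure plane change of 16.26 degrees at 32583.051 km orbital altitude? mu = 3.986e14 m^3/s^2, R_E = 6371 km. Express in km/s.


r = 38954.0510 km = 3.8954051e+07 m
V = sqrt(mu/r) = 3198.8386 m/s
di = 16.26 deg = 0.2837905 rad
dV = 2*V*sin(di/2) = 2*3198.8386*sin(0.1418953)
dV = 904.7569 m/s = 0.9047569 km/s

0.9048 km/s


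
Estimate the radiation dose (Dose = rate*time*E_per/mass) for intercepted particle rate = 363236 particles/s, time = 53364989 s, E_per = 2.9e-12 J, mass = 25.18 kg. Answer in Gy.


Total energy deposited = rate * time * E_per
  = 363236 * 53364989 * 2.9e-12 = 56.2138 J
Dose = E_total / mass = 56.2138 / 25.18
Dose = 2.2325 Gy

2.2325 Gy


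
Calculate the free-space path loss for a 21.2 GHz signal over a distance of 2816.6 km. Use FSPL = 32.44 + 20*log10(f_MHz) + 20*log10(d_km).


f = 21.2 GHz = 21200.0000 MHz
d = 2816.6 km
FSPL = 32.44 + 20*log10(21200.0000) + 20*log10(2816.6)
FSPL = 32.44 + 86.5267 + 68.9945
FSPL = 187.9612 dB

187.9612 dB


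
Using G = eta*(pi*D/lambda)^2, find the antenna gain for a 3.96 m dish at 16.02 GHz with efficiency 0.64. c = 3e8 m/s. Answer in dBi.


lambda = c/f = 3e8 / 1.602e+10 = 0.01872659 m
G = eta*(pi*D/lambda)^2 = 0.64*(pi*3.96/0.01872659)^2
G = 282457.1712 (linear)
G = 10*log10(282457.1712) = 54.5095 dBi

54.5095 dBi


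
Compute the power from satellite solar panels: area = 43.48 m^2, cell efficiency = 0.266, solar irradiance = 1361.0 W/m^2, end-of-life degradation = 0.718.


P = area * eta * S * degradation
P = 43.48 * 0.266 * 1361.0 * 0.718
P = 11301.9594 W

11301.9594 W


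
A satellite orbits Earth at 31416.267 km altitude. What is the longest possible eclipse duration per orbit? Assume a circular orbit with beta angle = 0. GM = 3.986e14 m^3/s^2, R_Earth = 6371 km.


r = 37787.2670 km
T = 1218.3672 min
Eclipse fraction = arcsin(R_E/r)/pi = arcsin(6371.0000/37787.2670)/pi
= arcsin(0.1686018)/pi = 0.05392518
Eclipse duration = 0.05392518 * 1218.3672 = 65.7007 min

65.7007 minutes


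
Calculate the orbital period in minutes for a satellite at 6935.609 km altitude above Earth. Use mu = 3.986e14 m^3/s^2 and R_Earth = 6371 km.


r = 13306.6090 km = 1.3306609e+07 m
T = 2*pi*sqrt(r^3/mu) = 2*pi*sqrt(2.3561459e+21 / 3.986e14)
T = 15276.0937 s = 254.6016 min

254.6016 minutes


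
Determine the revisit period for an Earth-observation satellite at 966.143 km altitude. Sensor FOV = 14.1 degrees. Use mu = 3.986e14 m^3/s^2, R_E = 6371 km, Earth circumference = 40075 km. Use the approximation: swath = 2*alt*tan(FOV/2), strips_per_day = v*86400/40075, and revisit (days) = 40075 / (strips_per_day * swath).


swath = 2*966.143*tan(0.1230457) = 238.9667 km
v = sqrt(mu/r) = 7370.6392 m/s = 7.3706 km/s
strips/day = v*86400/40075 = 7.3706*86400/40075 = 15.8908
coverage/day = strips * swath = 15.8908 * 238.9667 = 3797.3691 km
revisit = 40075 / 3797.3691 = 10.5534 days

10.5534 days


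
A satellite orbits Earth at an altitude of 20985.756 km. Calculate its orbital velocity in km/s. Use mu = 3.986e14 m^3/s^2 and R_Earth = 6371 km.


r = R_E + alt = 6371.0 + 20985.756 = 27356.7560 km = 2.7356756e+07 m
v = sqrt(mu/r) = sqrt(3.986e14 / 2.7356756e+07) = 3817.1247 m/s = 3.8171 km/s

3.8171 km/s


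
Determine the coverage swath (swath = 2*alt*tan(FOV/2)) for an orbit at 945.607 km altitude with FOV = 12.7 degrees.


FOV = 12.7 deg = 0.2216568 rad
swath = 2 * alt * tan(FOV/2) = 2 * 945.607 * tan(0.1108284)
swath = 2 * 945.607 * 0.1112844
swath = 210.4626 km

210.4626 km


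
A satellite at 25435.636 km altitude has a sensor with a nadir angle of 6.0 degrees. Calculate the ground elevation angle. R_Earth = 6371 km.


r = R_E + alt = 31806.6360 km
Law of sines in the satellite / Earth-center / ground-point triangle:
  sin(nadir)/R_E = sin(90 + el)/r  =>  cos(el) = (r/R_E)*sin(nadir)
cos(el) = (31806.6360 / 6371.0000) * sin(6.0 deg) = 0.5218488
el = arccos(0.5218488) = 58.5437 deg
(Earth-central angle = 90 - nadir - el = 25.4563 deg)

58.5437 degrees


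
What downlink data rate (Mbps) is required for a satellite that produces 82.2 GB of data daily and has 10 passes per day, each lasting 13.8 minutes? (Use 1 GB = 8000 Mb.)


total contact time = 10 * 13.8 * 60 = 8280.0000 s
data = 82.2 GB = 657600.0000 Mb
rate = 657600.0000 / 8280.0000 = 79.4203 Mbps

79.4203 Mbps


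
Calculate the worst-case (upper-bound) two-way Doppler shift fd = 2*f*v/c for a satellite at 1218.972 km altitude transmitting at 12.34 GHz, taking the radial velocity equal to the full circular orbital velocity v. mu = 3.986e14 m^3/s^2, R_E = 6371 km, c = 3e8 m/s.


r = 7.589972e+06 m
v = sqrt(mu/r) = 7246.8381 m/s (worst-case radial velocity)
f = 12.34 GHz = 1.234e+10 Hz
fd = 2*f*v/c = 2*1.234e+10*7246.8381/3.0e+08
fd = 596173.2162 Hz

596173.2162 Hz


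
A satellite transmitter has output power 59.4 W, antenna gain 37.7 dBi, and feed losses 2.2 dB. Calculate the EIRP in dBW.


Pt = 59.4 W = 17.7379 dBW
EIRP = Pt_dBW + Gt - losses = 17.7379 + 37.7 - 2.2 = 53.2379 dBW

53.2379 dBW


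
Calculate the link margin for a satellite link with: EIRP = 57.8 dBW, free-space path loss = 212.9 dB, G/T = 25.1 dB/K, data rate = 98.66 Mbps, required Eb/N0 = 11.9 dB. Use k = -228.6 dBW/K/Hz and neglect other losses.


C/N0 = EIRP - FSPL + G/T - k = 57.8 - 212.9 + 25.1 - (-228.6)
C/N0 = 98.6000 dB-Hz
R_b = 98.66 Mbps = 9.866e+07 bps -> 10*log10(R_b) = 79.9414 dB-Hz
Eb/N0 = C/N0 - 10*log10(R_b) = 98.6000 - 79.9414 = 18.6586 dB
Margin = Eb/N0 - Eb/N0_req = 18.6586 - 11.9 = 6.7586 dB (link closes)

6.7586 dB


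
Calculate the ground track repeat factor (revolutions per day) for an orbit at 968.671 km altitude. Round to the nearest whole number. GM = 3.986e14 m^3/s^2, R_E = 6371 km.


r = 7.339671e+06 m
T = 2*pi*sqrt(r^3/mu) = 6257.8639 s = 104.2977 min
revs/day = 1440 / 104.2977 = 13.8066
Rounded: 14 revolutions per day

14 revolutions per day


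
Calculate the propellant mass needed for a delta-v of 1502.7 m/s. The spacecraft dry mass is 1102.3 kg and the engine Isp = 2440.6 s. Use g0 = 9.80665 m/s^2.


ve = Isp * g0 = 2440.6 * 9.80665 = 23934.109990 m/s
mass ratio = exp(dv/ve) = exp(1502.7/23934.109990) = 1.06479775
m_prop = m_dry * (mr - 1) = 1102.3 * (1.06479775 - 1)
m_prop = 71.4266 kg

71.4266 kg


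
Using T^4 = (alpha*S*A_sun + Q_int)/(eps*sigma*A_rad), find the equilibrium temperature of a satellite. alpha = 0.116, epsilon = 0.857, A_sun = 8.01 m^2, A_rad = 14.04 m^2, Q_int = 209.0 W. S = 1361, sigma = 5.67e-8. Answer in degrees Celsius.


Numerator = alpha*S*A_sun + Q_int = 0.116*1361*8.01 + 209.0 = 1473.5868 W
Denominator = eps*sigma*A_rad = 0.857*5.67e-8*14.04 = 6.8223028e-07 W/K^4
T^4 = 2.1599551e+09 K^4
T = 215.5813 K = -57.5687 C

-57.5687 degrees Celsius


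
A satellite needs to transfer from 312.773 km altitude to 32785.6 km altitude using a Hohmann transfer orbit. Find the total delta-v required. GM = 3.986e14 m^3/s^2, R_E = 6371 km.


r1 = 6683.7730 km = 6.683773e+06 m
r2 = 39156.6000 km = 3.91566e+07 m
dv1 = sqrt(mu/r1)*(sqrt(2*r2/(r1+r2)) - 1) = 2371.2212 m/s
dv2 = sqrt(mu/r2)*(1 - sqrt(2*r1/(r1+r2))) = 1467.6233 m/s
total dv = |dv1| + |dv2| = 2371.2212 + 1467.6233 = 3838.8444 m/s = 3.8388 km/s

3.8388 km/s


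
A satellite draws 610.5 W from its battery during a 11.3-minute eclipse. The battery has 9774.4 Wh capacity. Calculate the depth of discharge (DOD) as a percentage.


E_used = P * t / 60 = 610.5 * 11.3 / 60 = 114.9775 Wh
DOD = E_used / E_total * 100 = 114.9775 / 9774.4 * 100
DOD = 1.1763 %

1.1763 %


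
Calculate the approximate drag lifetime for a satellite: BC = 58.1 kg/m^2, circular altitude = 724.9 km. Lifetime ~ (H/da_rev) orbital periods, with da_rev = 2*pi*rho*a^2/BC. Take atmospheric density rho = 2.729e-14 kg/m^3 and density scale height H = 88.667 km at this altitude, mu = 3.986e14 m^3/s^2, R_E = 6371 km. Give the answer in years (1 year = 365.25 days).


a = R_E + alt = 7095.9000 km = 7.0959e+06 m
da_rev = 2*pi*rho*a^2/BC = 2*pi*2.729e-14*(7.0959e+06)^2/58.1 = 0.148601175 m per revolution
N = H/da_rev = 88667.0000 m / 0.148601175 m = 596677.6491 revolutions
P = 2*pi*sqrt(a^3/mu) = 5948.7053 s
lifetime = N*P = 596677.6491 * 5948.7053 = 3.5494595e+09 s = 41081.7068 days
years = 41081.7068 / 365.25 = 112.4756 years

112.4756 years


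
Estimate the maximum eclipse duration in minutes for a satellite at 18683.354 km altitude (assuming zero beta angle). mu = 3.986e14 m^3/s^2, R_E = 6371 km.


r = 25054.3540 km
T = 657.7862 min
Eclipse fraction = arcsin(R_E/r)/pi = arcsin(6371.0000/25054.3540)/pi
= arcsin(0.2542871)/pi = 0.08184083
Eclipse duration = 0.08184083 * 657.7862 = 53.8338 min

53.8338 minutes


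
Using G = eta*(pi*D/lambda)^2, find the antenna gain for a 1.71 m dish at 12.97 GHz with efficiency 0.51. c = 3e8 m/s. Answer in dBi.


lambda = c/f = 3e8 / 1.297e+10 = 0.0231303 m
G = eta*(pi*D/lambda)^2 = 0.51*(pi*1.71/0.0231303)^2
G = 27510.5698 (linear)
G = 10*log10(27510.5698) = 44.3950 dBi

44.3950 dBi


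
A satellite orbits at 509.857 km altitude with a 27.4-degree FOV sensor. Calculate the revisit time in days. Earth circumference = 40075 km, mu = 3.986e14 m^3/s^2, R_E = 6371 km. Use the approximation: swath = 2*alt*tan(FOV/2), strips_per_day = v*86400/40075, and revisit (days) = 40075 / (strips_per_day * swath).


swath = 2*509.857*tan(0.2391101) = 248.5795 km
v = sqrt(mu/r) = 7611.0992 m/s = 7.6111 km/s
strips/day = v*86400/40075 = 7.6111*86400/40075 = 16.4092
coverage/day = strips * swath = 16.4092 * 248.5795 = 4078.9921 km
revisit = 40075 / 4078.9921 = 9.8247 days

9.8247 days


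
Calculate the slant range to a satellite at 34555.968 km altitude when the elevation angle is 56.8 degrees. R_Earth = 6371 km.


h = 34555.968 km, el = 56.8 deg
d = -R_E*sin(el) + sqrt((R_E*sin(el))^2 + 2*R_E*h + h^2)
d = -6371.0000*sin(0.991347) + sqrt((6371.0000*0.8367643)^2 + 2*6371.0000*34555.968 + 34555.968^2)
d = 35446.9944 km

35446.9944 km


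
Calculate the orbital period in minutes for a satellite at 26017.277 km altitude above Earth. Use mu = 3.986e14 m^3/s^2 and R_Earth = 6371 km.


r = 32388.2770 km = 3.2388277e+07 m
T = 2*pi*sqrt(r^3/mu) = 2*pi*sqrt(3.3975318e+22 / 3.986e14)
T = 58008.6807 s = 966.8113 min

966.8113 minutes


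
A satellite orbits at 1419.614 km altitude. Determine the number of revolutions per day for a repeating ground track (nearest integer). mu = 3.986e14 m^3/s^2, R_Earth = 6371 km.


r = 7.790614e+06 m
T = 2*pi*sqrt(r^3/mu) = 6843.3500 s = 114.0558 min
revs/day = 1440 / 114.0558 = 12.6254
Rounded: 13 revolutions per day

13 revolutions per day


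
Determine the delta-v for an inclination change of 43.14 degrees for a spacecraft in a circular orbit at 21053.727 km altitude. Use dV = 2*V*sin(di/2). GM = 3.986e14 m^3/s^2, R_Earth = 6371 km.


r = 27424.7270 km = 2.7424727e+07 m
V = sqrt(mu/r) = 3812.3915 m/s
di = 43.14 deg = 0.752935 rad
dV = 2*V*sin(di/2) = 2*3812.3915*sin(0.3764675)
dV = 2803.1575 m/s = 2.8032 km/s

2.8032 km/s


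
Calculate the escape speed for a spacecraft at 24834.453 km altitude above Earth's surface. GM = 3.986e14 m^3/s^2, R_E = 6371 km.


r = 6371.0 + 24834.453 = 31205.4530 km = 3.1205453e+07 m
v_esc = sqrt(2*mu/r) = sqrt(2*3.986e14 / 3.1205453e+07)
v_esc = 5054.3859 m/s = 5.0544 km/s

5.0544 km/s


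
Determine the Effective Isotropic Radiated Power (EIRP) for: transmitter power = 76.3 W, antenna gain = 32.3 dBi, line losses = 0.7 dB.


Pt = 76.3 W = 18.8252 dBW
EIRP = Pt_dBW + Gt - losses = 18.8252 + 32.3 - 0.7 = 50.4252 dBW

50.4252 dBW


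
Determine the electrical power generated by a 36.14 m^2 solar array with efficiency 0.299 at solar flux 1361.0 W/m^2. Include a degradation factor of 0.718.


P = area * eta * S * degradation
P = 36.14 * 0.299 * 1361.0 * 0.718
P = 10559.4648 W

10559.4648 W


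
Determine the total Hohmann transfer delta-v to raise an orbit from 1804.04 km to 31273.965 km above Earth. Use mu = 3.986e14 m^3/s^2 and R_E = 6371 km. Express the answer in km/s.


r1 = 8175.0400 km = 8.17504e+06 m
r2 = 37644.9650 km = 3.7644965e+07 m
dv1 = sqrt(mu/r1)*(sqrt(2*r2/(r1+r2)) - 1) = 1968.1511 m/s
dv2 = sqrt(mu/r2)*(1 - sqrt(2*r1/(r1+r2))) = 1310.2003 m/s
total dv = |dv1| + |dv2| = 1968.1511 + 1310.2003 = 3278.3515 m/s = 3.2784 km/s

3.2784 km/s


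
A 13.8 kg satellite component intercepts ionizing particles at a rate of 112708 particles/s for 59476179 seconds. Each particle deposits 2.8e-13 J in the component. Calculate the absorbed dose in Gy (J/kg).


Total energy deposited = rate * time * E_per
  = 112708 * 59476179 * 2.8e-13 = 1.8770 J
Dose = E_total / mass = 1.8770 / 13.8
Dose = 0.1360119 Gy

0.1360 Gy


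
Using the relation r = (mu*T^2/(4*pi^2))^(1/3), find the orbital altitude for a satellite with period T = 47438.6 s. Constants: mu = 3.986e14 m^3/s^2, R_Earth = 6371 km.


T = 47438.6 s
r = (mu*T^2/(4*pi^2))^(1/3) = (3.986e14 * 47438.6^2 / (4*pi^2))^(1/3)
r = 2.8323511e+07 m = 28323.5115 km
alt = r - R_E = 28323.5115 - 6371 = 21952.5115 km

21952.5115 km


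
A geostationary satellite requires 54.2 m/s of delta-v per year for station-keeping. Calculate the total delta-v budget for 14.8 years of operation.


dV = rate * years = 54.2 * 14.8
dV = 802.1600 m/s

802.1600 m/s


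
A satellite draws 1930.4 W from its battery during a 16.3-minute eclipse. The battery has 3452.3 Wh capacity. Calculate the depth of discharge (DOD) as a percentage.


E_used = P * t / 60 = 1930.4 * 16.3 / 60 = 524.4253 Wh
DOD = E_used / E_total * 100 = 524.4253 / 3452.3 * 100
DOD = 15.1906 %

15.1906 %


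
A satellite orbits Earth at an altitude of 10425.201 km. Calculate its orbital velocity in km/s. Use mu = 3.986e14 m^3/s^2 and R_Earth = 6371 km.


r = R_E + alt = 6371.0 + 10425.201 = 16796.2010 km = 1.6796201e+07 m
v = sqrt(mu/r) = sqrt(3.986e14 / 1.6796201e+07) = 4871.5046 m/s = 4.8715 km/s

4.8715 km/s


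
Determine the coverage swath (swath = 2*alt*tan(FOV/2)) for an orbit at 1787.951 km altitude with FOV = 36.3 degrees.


FOV = 36.3 deg = 0.6335545 rad
swath = 2 * alt * tan(FOV/2) = 2 * 1787.951 * tan(0.3167773)
swath = 2 * 1787.951 * 0.3278165
swath = 1172.2399 km

1172.2399 km


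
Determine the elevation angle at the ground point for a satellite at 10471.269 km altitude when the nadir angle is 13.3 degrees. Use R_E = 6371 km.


r = R_E + alt = 16842.2690 km
Law of sines in the satellite / Earth-center / ground-point triangle:
  sin(nadir)/R_E = sin(90 + el)/r  =>  cos(el) = (r/R_E)*sin(nadir)
cos(el) = (16842.2690 / 6371.0000) * sin(13.3 deg) = 0.6081556
el = arccos(0.6081556) = 52.5437 deg
(Earth-central angle = 90 - nadir - el = 24.1563 deg)

52.5437 degrees


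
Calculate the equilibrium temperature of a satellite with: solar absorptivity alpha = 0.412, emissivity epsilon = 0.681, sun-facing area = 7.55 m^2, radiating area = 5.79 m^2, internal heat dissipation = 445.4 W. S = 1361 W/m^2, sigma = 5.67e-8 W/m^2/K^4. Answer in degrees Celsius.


Numerator = alpha*S*A_sun + Q_int = 0.412*1361*7.55 + 445.4 = 4678.9266 W
Denominator = eps*sigma*A_rad = 0.681*5.67e-8*5.79 = 2.2356753e-07 W/K^4
T^4 = 2.0928471e+10 K^4
T = 380.3508 K = 107.2008 C

107.2008 degrees Celsius


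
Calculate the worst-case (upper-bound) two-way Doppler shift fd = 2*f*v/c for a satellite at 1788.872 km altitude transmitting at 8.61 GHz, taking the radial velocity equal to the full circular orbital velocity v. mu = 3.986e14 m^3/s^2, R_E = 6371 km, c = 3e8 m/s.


r = 8.159872e+06 m
v = sqrt(mu/r) = 6989.1920 m/s (worst-case radial velocity)
f = 8.61 GHz = 8.61e+09 Hz
fd = 2*f*v/c = 2*8.61e+09*6989.1920/3.0e+08
fd = 401179.6235 Hz

401179.6235 Hz


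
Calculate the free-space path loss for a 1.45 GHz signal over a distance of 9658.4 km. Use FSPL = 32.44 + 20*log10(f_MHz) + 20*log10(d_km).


f = 1.45 GHz = 1450.0000 MHz
d = 9658.4 km
FSPL = 32.44 + 20*log10(1450.0000) + 20*log10(9658.4)
FSPL = 32.44 + 63.2274 + 79.6981
FSPL = 175.3655 dB

175.3655 dB


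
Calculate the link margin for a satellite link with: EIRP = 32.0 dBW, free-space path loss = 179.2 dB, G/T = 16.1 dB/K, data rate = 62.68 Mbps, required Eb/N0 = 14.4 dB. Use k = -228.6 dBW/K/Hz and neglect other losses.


C/N0 = EIRP - FSPL + G/T - k = 32.0 - 179.2 + 16.1 - (-228.6)
C/N0 = 97.5000 dB-Hz
R_b = 62.68 Mbps = 6.268e+07 bps -> 10*log10(R_b) = 77.9713 dB-Hz
Eb/N0 = C/N0 - 10*log10(R_b) = 97.5000 - 77.9713 = 19.5287 dB
Margin = Eb/N0 - Eb/N0_req = 19.5287 - 14.4 = 5.1287 dB (link closes)

5.1287 dB


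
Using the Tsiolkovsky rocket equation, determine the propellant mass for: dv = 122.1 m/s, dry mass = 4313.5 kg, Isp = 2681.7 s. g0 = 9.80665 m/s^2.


ve = Isp * g0 = 2681.7 * 9.80665 = 26298.493305 m/s
mass ratio = exp(dv/ve) = exp(122.1/26298.493305) = 1.00465365
m_prop = m_dry * (mr - 1) = 4313.5 * (1.00465365 - 1)
m_prop = 20.0735 kg

20.0735 kg


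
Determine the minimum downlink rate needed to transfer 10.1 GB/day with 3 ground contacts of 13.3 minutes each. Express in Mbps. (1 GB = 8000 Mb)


total contact time = 3 * 13.3 * 60 = 2394.0000 s
data = 10.1 GB = 80800.0000 Mb
rate = 80800.0000 / 2394.0000 = 33.7510 Mbps

33.7510 Mbps


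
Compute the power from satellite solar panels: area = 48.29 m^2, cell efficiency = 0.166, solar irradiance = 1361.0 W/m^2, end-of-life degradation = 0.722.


P = area * eta * S * degradation
P = 48.29 * 0.166 * 1361.0 * 0.722
P = 7876.9958 W

7876.9958 W


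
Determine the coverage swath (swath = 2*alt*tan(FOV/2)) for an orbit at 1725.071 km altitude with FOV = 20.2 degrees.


FOV = 20.2 deg = 0.3525565 rad
swath = 2 * alt * tan(FOV/2) = 2 * 1725.071 * tan(0.1762783)
swath = 2 * 1725.071 * 0.1781271
swath = 614.5639 km

614.5639 km


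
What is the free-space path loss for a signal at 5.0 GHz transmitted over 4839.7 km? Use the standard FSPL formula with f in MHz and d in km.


f = 5.0 GHz = 5000.0000 MHz
d = 4839.7 km
FSPL = 32.44 + 20*log10(5000.0000) + 20*log10(4839.7)
FSPL = 32.44 + 73.9794 + 73.6964
FSPL = 180.1158 dB

180.1158 dB


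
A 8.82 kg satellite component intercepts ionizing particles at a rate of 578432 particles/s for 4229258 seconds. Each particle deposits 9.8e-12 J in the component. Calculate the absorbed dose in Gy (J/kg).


Total energy deposited = rate * time * E_per
  = 578432 * 4229258 * 9.8e-12 = 23.9741 J
Dose = E_total / mass = 23.9741 / 8.82
Dose = 2.7182 Gy

2.7182 Gy


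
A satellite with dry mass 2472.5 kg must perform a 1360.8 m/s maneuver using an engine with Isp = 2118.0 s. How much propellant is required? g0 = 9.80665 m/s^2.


ve = Isp * g0 = 2118.0 * 9.80665 = 20770.484700 m/s
mass ratio = exp(dv/ve) = exp(1360.8/20770.484700) = 1.06770987
m_prop = m_dry * (mr - 1) = 2472.5 * (1.06770987 - 1)
m_prop = 167.4126 kg

167.4126 kg


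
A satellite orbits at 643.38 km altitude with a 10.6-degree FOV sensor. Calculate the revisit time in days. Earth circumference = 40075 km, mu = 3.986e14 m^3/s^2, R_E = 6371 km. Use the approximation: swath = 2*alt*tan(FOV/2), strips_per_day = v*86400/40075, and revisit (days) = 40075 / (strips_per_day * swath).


swath = 2*643.38*tan(0.09250245) = 119.3691 km
v = sqrt(mu/r) = 7538.3102 m/s = 7.5383 km/s
strips/day = v*86400/40075 = 7.5383*86400/40075 = 16.2523
coverage/day = strips * swath = 16.2523 * 119.3691 = 1940.0199 km
revisit = 40075 / 1940.0199 = 20.6570 days

20.6570 days


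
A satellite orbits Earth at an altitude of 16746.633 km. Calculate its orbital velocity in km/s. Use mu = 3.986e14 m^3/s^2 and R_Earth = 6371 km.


r = R_E + alt = 6371.0 + 16746.633 = 23117.6330 km = 2.3117633e+07 m
v = sqrt(mu/r) = sqrt(3.986e14 / 2.3117633e+07) = 4152.3788 m/s = 4.1524 km/s

4.1524 km/s


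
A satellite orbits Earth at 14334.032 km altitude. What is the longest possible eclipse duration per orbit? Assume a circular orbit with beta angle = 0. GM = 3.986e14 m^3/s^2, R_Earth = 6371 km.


r = 20705.0320 km
T = 494.1671 min
Eclipse fraction = arcsin(R_E/r)/pi = arcsin(6371.0000/20705.0320)/pi
= arcsin(0.307703)/pi = 0.09956031
Eclipse duration = 0.09956031 * 494.1671 = 49.1994 min

49.1994 minutes


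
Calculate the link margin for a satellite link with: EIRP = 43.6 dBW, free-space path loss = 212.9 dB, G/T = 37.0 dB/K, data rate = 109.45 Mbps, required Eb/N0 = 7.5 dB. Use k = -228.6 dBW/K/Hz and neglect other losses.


C/N0 = EIRP - FSPL + G/T - k = 43.6 - 212.9 + 37.0 - (-228.6)
C/N0 = 96.3000 dB-Hz
R_b = 109.45 Mbps = 1.0945e+08 bps -> 10*log10(R_b) = 80.3922 dB-Hz
Eb/N0 = C/N0 - 10*log10(R_b) = 96.3000 - 80.3922 = 15.9078 dB
Margin = Eb/N0 - Eb/N0_req = 15.9078 - 7.5 = 8.4078 dB (link closes)

8.4078 dB


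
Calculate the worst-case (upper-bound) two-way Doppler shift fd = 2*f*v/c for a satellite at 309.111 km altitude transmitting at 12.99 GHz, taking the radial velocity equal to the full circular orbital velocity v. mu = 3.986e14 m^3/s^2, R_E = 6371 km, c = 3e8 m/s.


r = 6.680111e+06 m
v = sqrt(mu/r) = 7724.6144 m/s (worst-case radial velocity)
f = 12.99 GHz = 1.299e+10 Hz
fd = 2*f*v/c = 2*1.299e+10*7724.6144/3.0e+08
fd = 668951.6044 Hz

668951.6044 Hz


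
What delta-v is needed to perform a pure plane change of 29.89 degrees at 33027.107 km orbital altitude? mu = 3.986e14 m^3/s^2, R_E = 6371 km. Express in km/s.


r = 39398.1070 km = 3.9398107e+07 m
V = sqrt(mu/r) = 3180.7605 m/s
di = 29.89 deg = 0.5216789 rad
dV = 2*V*sin(di/2) = 2*3180.7605*sin(0.2608395)
dV = 1640.5835 m/s = 1.6406 km/s

1.6406 km/s


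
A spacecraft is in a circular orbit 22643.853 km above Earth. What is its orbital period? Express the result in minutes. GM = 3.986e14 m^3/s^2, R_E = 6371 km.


r = 29014.8530 km = 2.9014853e+07 m
T = 2*pi*sqrt(r^3/mu) = 2*pi*sqrt(2.4426493e+22 / 3.986e14)
T = 49186.0314 s = 819.7672 min

819.7672 minutes


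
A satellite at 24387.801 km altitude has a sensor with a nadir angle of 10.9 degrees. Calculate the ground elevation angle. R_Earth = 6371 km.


r = R_E + alt = 30758.8010 km
Law of sines in the satellite / Earth-center / ground-point triangle:
  sin(nadir)/R_E = sin(90 + el)/r  =>  cos(el) = (r/R_E)*sin(nadir)
cos(el) = (30758.8010 / 6371.0000) * sin(10.9 deg) = 0.9129413
el = arccos(0.9129413) = 24.0850 deg
(Earth-central angle = 90 - nadir - el = 55.0150 deg)

24.0850 degrees
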